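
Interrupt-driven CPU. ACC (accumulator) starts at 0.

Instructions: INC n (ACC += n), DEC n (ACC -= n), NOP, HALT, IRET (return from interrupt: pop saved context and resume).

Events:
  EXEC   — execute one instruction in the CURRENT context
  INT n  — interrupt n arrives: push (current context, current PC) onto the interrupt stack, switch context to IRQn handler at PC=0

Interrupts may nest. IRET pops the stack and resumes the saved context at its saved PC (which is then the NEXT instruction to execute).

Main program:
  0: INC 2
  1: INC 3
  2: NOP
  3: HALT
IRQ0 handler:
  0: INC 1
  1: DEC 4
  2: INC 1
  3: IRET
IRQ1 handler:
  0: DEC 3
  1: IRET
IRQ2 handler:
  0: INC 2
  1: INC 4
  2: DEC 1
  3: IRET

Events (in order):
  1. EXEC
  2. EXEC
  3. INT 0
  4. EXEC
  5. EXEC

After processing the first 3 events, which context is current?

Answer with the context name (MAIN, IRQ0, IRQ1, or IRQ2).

Event 1 (EXEC): [MAIN] PC=0: INC 2 -> ACC=2
Event 2 (EXEC): [MAIN] PC=1: INC 3 -> ACC=5
Event 3 (INT 0): INT 0 arrives: push (MAIN, PC=2), enter IRQ0 at PC=0 (depth now 1)

Answer: IRQ0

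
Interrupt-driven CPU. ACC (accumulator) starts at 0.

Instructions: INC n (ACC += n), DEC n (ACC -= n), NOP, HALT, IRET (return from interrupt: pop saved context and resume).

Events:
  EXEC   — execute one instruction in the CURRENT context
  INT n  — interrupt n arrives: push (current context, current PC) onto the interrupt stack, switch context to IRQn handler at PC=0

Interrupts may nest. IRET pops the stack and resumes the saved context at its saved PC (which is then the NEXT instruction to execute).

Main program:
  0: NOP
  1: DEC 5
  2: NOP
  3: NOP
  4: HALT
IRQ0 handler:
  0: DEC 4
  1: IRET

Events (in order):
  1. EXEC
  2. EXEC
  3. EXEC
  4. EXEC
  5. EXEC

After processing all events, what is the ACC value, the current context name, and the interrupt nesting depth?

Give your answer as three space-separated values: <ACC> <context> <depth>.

Event 1 (EXEC): [MAIN] PC=0: NOP
Event 2 (EXEC): [MAIN] PC=1: DEC 5 -> ACC=-5
Event 3 (EXEC): [MAIN] PC=2: NOP
Event 4 (EXEC): [MAIN] PC=3: NOP
Event 5 (EXEC): [MAIN] PC=4: HALT

Answer: -5 MAIN 0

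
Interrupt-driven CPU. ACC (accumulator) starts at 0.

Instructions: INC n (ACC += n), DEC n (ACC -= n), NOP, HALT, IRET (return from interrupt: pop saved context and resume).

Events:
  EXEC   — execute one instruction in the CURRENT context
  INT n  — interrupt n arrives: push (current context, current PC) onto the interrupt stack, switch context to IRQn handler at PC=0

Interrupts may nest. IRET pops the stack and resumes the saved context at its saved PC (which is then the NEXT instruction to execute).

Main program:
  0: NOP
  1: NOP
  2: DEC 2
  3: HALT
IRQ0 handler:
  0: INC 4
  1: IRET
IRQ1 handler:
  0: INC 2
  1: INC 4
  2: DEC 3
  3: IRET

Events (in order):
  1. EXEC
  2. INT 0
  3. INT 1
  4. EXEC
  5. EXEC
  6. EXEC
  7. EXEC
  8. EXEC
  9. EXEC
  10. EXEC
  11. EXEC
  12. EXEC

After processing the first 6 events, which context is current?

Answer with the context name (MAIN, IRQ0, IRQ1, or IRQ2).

Answer: IRQ1

Derivation:
Event 1 (EXEC): [MAIN] PC=0: NOP
Event 2 (INT 0): INT 0 arrives: push (MAIN, PC=1), enter IRQ0 at PC=0 (depth now 1)
Event 3 (INT 1): INT 1 arrives: push (IRQ0, PC=0), enter IRQ1 at PC=0 (depth now 2)
Event 4 (EXEC): [IRQ1] PC=0: INC 2 -> ACC=2
Event 5 (EXEC): [IRQ1] PC=1: INC 4 -> ACC=6
Event 6 (EXEC): [IRQ1] PC=2: DEC 3 -> ACC=3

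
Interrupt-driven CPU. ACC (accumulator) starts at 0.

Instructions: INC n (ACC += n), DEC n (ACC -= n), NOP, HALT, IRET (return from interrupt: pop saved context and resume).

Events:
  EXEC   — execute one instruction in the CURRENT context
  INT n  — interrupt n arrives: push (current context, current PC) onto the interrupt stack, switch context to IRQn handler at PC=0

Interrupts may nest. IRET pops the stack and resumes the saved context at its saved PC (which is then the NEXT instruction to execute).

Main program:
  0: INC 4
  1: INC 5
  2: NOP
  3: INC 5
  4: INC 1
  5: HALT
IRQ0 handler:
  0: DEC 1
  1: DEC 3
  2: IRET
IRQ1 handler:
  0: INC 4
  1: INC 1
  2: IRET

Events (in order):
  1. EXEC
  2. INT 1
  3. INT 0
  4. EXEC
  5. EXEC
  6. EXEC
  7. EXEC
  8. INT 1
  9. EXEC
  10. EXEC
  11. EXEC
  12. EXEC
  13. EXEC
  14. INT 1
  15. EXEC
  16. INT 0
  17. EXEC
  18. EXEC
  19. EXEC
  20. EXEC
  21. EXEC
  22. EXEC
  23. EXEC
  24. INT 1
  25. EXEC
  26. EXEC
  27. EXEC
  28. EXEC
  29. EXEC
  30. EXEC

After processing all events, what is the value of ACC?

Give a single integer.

Answer: 27

Derivation:
Event 1 (EXEC): [MAIN] PC=0: INC 4 -> ACC=4
Event 2 (INT 1): INT 1 arrives: push (MAIN, PC=1), enter IRQ1 at PC=0 (depth now 1)
Event 3 (INT 0): INT 0 arrives: push (IRQ1, PC=0), enter IRQ0 at PC=0 (depth now 2)
Event 4 (EXEC): [IRQ0] PC=0: DEC 1 -> ACC=3
Event 5 (EXEC): [IRQ0] PC=1: DEC 3 -> ACC=0
Event 6 (EXEC): [IRQ0] PC=2: IRET -> resume IRQ1 at PC=0 (depth now 1)
Event 7 (EXEC): [IRQ1] PC=0: INC 4 -> ACC=4
Event 8 (INT 1): INT 1 arrives: push (IRQ1, PC=1), enter IRQ1 at PC=0 (depth now 2)
Event 9 (EXEC): [IRQ1] PC=0: INC 4 -> ACC=8
Event 10 (EXEC): [IRQ1] PC=1: INC 1 -> ACC=9
Event 11 (EXEC): [IRQ1] PC=2: IRET -> resume IRQ1 at PC=1 (depth now 1)
Event 12 (EXEC): [IRQ1] PC=1: INC 1 -> ACC=10
Event 13 (EXEC): [IRQ1] PC=2: IRET -> resume MAIN at PC=1 (depth now 0)
Event 14 (INT 1): INT 1 arrives: push (MAIN, PC=1), enter IRQ1 at PC=0 (depth now 1)
Event 15 (EXEC): [IRQ1] PC=0: INC 4 -> ACC=14
Event 16 (INT 0): INT 0 arrives: push (IRQ1, PC=1), enter IRQ0 at PC=0 (depth now 2)
Event 17 (EXEC): [IRQ0] PC=0: DEC 1 -> ACC=13
Event 18 (EXEC): [IRQ0] PC=1: DEC 3 -> ACC=10
Event 19 (EXEC): [IRQ0] PC=2: IRET -> resume IRQ1 at PC=1 (depth now 1)
Event 20 (EXEC): [IRQ1] PC=1: INC 1 -> ACC=11
Event 21 (EXEC): [IRQ1] PC=2: IRET -> resume MAIN at PC=1 (depth now 0)
Event 22 (EXEC): [MAIN] PC=1: INC 5 -> ACC=16
Event 23 (EXEC): [MAIN] PC=2: NOP
Event 24 (INT 1): INT 1 arrives: push (MAIN, PC=3), enter IRQ1 at PC=0 (depth now 1)
Event 25 (EXEC): [IRQ1] PC=0: INC 4 -> ACC=20
Event 26 (EXEC): [IRQ1] PC=1: INC 1 -> ACC=21
Event 27 (EXEC): [IRQ1] PC=2: IRET -> resume MAIN at PC=3 (depth now 0)
Event 28 (EXEC): [MAIN] PC=3: INC 5 -> ACC=26
Event 29 (EXEC): [MAIN] PC=4: INC 1 -> ACC=27
Event 30 (EXEC): [MAIN] PC=5: HALT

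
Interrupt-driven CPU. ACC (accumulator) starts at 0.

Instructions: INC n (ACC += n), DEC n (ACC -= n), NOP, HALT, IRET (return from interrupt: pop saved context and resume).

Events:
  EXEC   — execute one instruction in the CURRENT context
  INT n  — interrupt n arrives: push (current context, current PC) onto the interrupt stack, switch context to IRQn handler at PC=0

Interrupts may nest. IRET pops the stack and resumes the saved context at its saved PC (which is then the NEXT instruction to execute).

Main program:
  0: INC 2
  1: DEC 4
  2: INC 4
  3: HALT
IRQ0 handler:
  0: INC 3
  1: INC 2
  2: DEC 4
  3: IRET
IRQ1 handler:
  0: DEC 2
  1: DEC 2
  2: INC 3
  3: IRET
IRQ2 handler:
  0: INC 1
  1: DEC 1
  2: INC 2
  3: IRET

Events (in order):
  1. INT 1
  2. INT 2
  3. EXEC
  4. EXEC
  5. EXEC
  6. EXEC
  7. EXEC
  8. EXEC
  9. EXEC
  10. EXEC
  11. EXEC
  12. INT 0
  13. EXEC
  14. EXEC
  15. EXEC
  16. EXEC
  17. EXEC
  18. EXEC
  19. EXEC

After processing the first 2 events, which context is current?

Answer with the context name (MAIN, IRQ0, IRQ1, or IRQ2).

Event 1 (INT 1): INT 1 arrives: push (MAIN, PC=0), enter IRQ1 at PC=0 (depth now 1)
Event 2 (INT 2): INT 2 arrives: push (IRQ1, PC=0), enter IRQ2 at PC=0 (depth now 2)

Answer: IRQ2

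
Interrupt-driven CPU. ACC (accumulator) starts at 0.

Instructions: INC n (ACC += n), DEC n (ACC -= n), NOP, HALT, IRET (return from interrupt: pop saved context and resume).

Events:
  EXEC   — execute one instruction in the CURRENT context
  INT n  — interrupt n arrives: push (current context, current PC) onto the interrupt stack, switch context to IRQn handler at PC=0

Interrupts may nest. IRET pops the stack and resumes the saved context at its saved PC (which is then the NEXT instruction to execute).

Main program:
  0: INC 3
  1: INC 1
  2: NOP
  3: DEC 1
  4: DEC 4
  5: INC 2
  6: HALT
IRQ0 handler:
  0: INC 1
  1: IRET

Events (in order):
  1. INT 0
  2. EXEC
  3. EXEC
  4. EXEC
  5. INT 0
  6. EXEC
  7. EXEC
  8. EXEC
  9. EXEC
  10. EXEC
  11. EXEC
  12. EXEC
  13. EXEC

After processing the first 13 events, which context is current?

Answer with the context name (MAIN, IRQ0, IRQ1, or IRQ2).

Event 1 (INT 0): INT 0 arrives: push (MAIN, PC=0), enter IRQ0 at PC=0 (depth now 1)
Event 2 (EXEC): [IRQ0] PC=0: INC 1 -> ACC=1
Event 3 (EXEC): [IRQ0] PC=1: IRET -> resume MAIN at PC=0 (depth now 0)
Event 4 (EXEC): [MAIN] PC=0: INC 3 -> ACC=4
Event 5 (INT 0): INT 0 arrives: push (MAIN, PC=1), enter IRQ0 at PC=0 (depth now 1)
Event 6 (EXEC): [IRQ0] PC=0: INC 1 -> ACC=5
Event 7 (EXEC): [IRQ0] PC=1: IRET -> resume MAIN at PC=1 (depth now 0)
Event 8 (EXEC): [MAIN] PC=1: INC 1 -> ACC=6
Event 9 (EXEC): [MAIN] PC=2: NOP
Event 10 (EXEC): [MAIN] PC=3: DEC 1 -> ACC=5
Event 11 (EXEC): [MAIN] PC=4: DEC 4 -> ACC=1
Event 12 (EXEC): [MAIN] PC=5: INC 2 -> ACC=3
Event 13 (EXEC): [MAIN] PC=6: HALT

Answer: MAIN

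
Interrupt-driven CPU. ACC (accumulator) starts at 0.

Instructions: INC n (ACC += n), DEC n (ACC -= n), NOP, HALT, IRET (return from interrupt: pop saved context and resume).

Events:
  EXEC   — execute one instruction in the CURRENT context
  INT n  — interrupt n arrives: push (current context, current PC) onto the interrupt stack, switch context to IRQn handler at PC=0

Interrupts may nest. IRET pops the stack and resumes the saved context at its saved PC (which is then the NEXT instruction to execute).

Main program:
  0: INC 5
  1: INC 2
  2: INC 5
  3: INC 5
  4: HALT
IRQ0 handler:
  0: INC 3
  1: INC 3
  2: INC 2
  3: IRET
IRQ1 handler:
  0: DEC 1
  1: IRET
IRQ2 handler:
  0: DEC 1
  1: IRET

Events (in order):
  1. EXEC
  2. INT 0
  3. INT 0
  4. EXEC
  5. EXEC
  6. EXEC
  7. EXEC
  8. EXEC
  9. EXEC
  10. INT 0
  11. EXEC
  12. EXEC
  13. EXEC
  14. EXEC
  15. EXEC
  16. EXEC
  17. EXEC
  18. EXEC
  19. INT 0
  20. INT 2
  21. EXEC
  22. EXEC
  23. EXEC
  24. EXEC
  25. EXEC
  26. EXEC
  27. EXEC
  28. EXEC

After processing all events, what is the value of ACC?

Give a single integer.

Event 1 (EXEC): [MAIN] PC=0: INC 5 -> ACC=5
Event 2 (INT 0): INT 0 arrives: push (MAIN, PC=1), enter IRQ0 at PC=0 (depth now 1)
Event 3 (INT 0): INT 0 arrives: push (IRQ0, PC=0), enter IRQ0 at PC=0 (depth now 2)
Event 4 (EXEC): [IRQ0] PC=0: INC 3 -> ACC=8
Event 5 (EXEC): [IRQ0] PC=1: INC 3 -> ACC=11
Event 6 (EXEC): [IRQ0] PC=2: INC 2 -> ACC=13
Event 7 (EXEC): [IRQ0] PC=3: IRET -> resume IRQ0 at PC=0 (depth now 1)
Event 8 (EXEC): [IRQ0] PC=0: INC 3 -> ACC=16
Event 9 (EXEC): [IRQ0] PC=1: INC 3 -> ACC=19
Event 10 (INT 0): INT 0 arrives: push (IRQ0, PC=2), enter IRQ0 at PC=0 (depth now 2)
Event 11 (EXEC): [IRQ0] PC=0: INC 3 -> ACC=22
Event 12 (EXEC): [IRQ0] PC=1: INC 3 -> ACC=25
Event 13 (EXEC): [IRQ0] PC=2: INC 2 -> ACC=27
Event 14 (EXEC): [IRQ0] PC=3: IRET -> resume IRQ0 at PC=2 (depth now 1)
Event 15 (EXEC): [IRQ0] PC=2: INC 2 -> ACC=29
Event 16 (EXEC): [IRQ0] PC=3: IRET -> resume MAIN at PC=1 (depth now 0)
Event 17 (EXEC): [MAIN] PC=1: INC 2 -> ACC=31
Event 18 (EXEC): [MAIN] PC=2: INC 5 -> ACC=36
Event 19 (INT 0): INT 0 arrives: push (MAIN, PC=3), enter IRQ0 at PC=0 (depth now 1)
Event 20 (INT 2): INT 2 arrives: push (IRQ0, PC=0), enter IRQ2 at PC=0 (depth now 2)
Event 21 (EXEC): [IRQ2] PC=0: DEC 1 -> ACC=35
Event 22 (EXEC): [IRQ2] PC=1: IRET -> resume IRQ0 at PC=0 (depth now 1)
Event 23 (EXEC): [IRQ0] PC=0: INC 3 -> ACC=38
Event 24 (EXEC): [IRQ0] PC=1: INC 3 -> ACC=41
Event 25 (EXEC): [IRQ0] PC=2: INC 2 -> ACC=43
Event 26 (EXEC): [IRQ0] PC=3: IRET -> resume MAIN at PC=3 (depth now 0)
Event 27 (EXEC): [MAIN] PC=3: INC 5 -> ACC=48
Event 28 (EXEC): [MAIN] PC=4: HALT

Answer: 48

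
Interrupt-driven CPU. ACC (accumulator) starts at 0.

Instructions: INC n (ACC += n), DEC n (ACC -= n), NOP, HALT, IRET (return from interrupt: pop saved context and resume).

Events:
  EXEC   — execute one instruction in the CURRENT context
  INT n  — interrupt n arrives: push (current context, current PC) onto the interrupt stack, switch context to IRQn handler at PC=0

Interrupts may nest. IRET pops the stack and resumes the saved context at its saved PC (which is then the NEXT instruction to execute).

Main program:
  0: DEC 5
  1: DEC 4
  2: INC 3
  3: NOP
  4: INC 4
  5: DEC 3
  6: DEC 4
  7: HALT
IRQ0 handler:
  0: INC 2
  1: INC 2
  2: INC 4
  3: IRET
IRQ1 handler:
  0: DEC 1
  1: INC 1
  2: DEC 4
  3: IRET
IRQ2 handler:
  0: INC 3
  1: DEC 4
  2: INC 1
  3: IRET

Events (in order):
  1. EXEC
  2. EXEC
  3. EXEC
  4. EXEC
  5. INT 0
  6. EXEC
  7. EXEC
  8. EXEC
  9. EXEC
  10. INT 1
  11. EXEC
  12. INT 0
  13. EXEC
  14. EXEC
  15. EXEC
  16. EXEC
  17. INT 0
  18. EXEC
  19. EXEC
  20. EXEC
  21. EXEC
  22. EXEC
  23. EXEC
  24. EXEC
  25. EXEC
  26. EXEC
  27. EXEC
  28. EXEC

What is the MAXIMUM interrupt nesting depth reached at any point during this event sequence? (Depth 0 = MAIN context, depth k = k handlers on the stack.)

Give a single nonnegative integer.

Event 1 (EXEC): [MAIN] PC=0: DEC 5 -> ACC=-5 [depth=0]
Event 2 (EXEC): [MAIN] PC=1: DEC 4 -> ACC=-9 [depth=0]
Event 3 (EXEC): [MAIN] PC=2: INC 3 -> ACC=-6 [depth=0]
Event 4 (EXEC): [MAIN] PC=3: NOP [depth=0]
Event 5 (INT 0): INT 0 arrives: push (MAIN, PC=4), enter IRQ0 at PC=0 (depth now 1) [depth=1]
Event 6 (EXEC): [IRQ0] PC=0: INC 2 -> ACC=-4 [depth=1]
Event 7 (EXEC): [IRQ0] PC=1: INC 2 -> ACC=-2 [depth=1]
Event 8 (EXEC): [IRQ0] PC=2: INC 4 -> ACC=2 [depth=1]
Event 9 (EXEC): [IRQ0] PC=3: IRET -> resume MAIN at PC=4 (depth now 0) [depth=0]
Event 10 (INT 1): INT 1 arrives: push (MAIN, PC=4), enter IRQ1 at PC=0 (depth now 1) [depth=1]
Event 11 (EXEC): [IRQ1] PC=0: DEC 1 -> ACC=1 [depth=1]
Event 12 (INT 0): INT 0 arrives: push (IRQ1, PC=1), enter IRQ0 at PC=0 (depth now 2) [depth=2]
Event 13 (EXEC): [IRQ0] PC=0: INC 2 -> ACC=3 [depth=2]
Event 14 (EXEC): [IRQ0] PC=1: INC 2 -> ACC=5 [depth=2]
Event 15 (EXEC): [IRQ0] PC=2: INC 4 -> ACC=9 [depth=2]
Event 16 (EXEC): [IRQ0] PC=3: IRET -> resume IRQ1 at PC=1 (depth now 1) [depth=1]
Event 17 (INT 0): INT 0 arrives: push (IRQ1, PC=1), enter IRQ0 at PC=0 (depth now 2) [depth=2]
Event 18 (EXEC): [IRQ0] PC=0: INC 2 -> ACC=11 [depth=2]
Event 19 (EXEC): [IRQ0] PC=1: INC 2 -> ACC=13 [depth=2]
Event 20 (EXEC): [IRQ0] PC=2: INC 4 -> ACC=17 [depth=2]
Event 21 (EXEC): [IRQ0] PC=3: IRET -> resume IRQ1 at PC=1 (depth now 1) [depth=1]
Event 22 (EXEC): [IRQ1] PC=1: INC 1 -> ACC=18 [depth=1]
Event 23 (EXEC): [IRQ1] PC=2: DEC 4 -> ACC=14 [depth=1]
Event 24 (EXEC): [IRQ1] PC=3: IRET -> resume MAIN at PC=4 (depth now 0) [depth=0]
Event 25 (EXEC): [MAIN] PC=4: INC 4 -> ACC=18 [depth=0]
Event 26 (EXEC): [MAIN] PC=5: DEC 3 -> ACC=15 [depth=0]
Event 27 (EXEC): [MAIN] PC=6: DEC 4 -> ACC=11 [depth=0]
Event 28 (EXEC): [MAIN] PC=7: HALT [depth=0]
Max depth observed: 2

Answer: 2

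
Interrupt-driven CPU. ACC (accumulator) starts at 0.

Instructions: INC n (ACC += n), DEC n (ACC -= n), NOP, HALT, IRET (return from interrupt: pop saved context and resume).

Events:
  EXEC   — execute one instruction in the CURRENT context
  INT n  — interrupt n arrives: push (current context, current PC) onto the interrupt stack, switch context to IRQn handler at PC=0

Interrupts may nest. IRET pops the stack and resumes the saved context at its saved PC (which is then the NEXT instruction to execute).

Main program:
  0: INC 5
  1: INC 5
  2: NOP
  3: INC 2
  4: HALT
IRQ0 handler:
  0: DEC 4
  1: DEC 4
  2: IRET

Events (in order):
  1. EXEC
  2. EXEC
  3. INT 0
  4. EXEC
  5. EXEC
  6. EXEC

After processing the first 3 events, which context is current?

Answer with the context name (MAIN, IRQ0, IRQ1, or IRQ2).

Answer: IRQ0

Derivation:
Event 1 (EXEC): [MAIN] PC=0: INC 5 -> ACC=5
Event 2 (EXEC): [MAIN] PC=1: INC 5 -> ACC=10
Event 3 (INT 0): INT 0 arrives: push (MAIN, PC=2), enter IRQ0 at PC=0 (depth now 1)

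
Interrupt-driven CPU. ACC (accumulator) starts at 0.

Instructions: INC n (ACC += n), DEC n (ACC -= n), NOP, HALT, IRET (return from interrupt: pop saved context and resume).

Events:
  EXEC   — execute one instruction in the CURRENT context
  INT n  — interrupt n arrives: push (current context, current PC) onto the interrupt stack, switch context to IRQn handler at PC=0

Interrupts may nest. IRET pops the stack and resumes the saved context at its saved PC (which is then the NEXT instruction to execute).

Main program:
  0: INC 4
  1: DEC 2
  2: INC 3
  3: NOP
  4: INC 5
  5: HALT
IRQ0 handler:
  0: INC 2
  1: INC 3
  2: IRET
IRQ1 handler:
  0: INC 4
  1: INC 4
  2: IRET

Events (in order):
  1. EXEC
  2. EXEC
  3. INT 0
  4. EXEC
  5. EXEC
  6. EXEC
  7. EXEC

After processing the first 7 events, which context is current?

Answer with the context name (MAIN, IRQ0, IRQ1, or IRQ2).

Event 1 (EXEC): [MAIN] PC=0: INC 4 -> ACC=4
Event 2 (EXEC): [MAIN] PC=1: DEC 2 -> ACC=2
Event 3 (INT 0): INT 0 arrives: push (MAIN, PC=2), enter IRQ0 at PC=0 (depth now 1)
Event 4 (EXEC): [IRQ0] PC=0: INC 2 -> ACC=4
Event 5 (EXEC): [IRQ0] PC=1: INC 3 -> ACC=7
Event 6 (EXEC): [IRQ0] PC=2: IRET -> resume MAIN at PC=2 (depth now 0)
Event 7 (EXEC): [MAIN] PC=2: INC 3 -> ACC=10

Answer: MAIN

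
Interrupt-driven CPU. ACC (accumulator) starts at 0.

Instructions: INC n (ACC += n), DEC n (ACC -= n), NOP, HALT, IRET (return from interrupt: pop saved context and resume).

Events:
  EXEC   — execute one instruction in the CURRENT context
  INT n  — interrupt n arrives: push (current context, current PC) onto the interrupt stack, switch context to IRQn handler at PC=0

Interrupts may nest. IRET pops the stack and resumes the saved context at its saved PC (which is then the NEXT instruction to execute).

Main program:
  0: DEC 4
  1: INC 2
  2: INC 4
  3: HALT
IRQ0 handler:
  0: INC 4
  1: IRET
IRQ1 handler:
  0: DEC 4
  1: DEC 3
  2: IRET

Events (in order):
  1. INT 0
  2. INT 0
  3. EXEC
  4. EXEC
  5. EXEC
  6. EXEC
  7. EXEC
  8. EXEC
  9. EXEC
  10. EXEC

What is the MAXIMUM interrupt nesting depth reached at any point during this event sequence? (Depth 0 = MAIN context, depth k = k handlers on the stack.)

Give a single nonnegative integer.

Answer: 2

Derivation:
Event 1 (INT 0): INT 0 arrives: push (MAIN, PC=0), enter IRQ0 at PC=0 (depth now 1) [depth=1]
Event 2 (INT 0): INT 0 arrives: push (IRQ0, PC=0), enter IRQ0 at PC=0 (depth now 2) [depth=2]
Event 3 (EXEC): [IRQ0] PC=0: INC 4 -> ACC=4 [depth=2]
Event 4 (EXEC): [IRQ0] PC=1: IRET -> resume IRQ0 at PC=0 (depth now 1) [depth=1]
Event 5 (EXEC): [IRQ0] PC=0: INC 4 -> ACC=8 [depth=1]
Event 6 (EXEC): [IRQ0] PC=1: IRET -> resume MAIN at PC=0 (depth now 0) [depth=0]
Event 7 (EXEC): [MAIN] PC=0: DEC 4 -> ACC=4 [depth=0]
Event 8 (EXEC): [MAIN] PC=1: INC 2 -> ACC=6 [depth=0]
Event 9 (EXEC): [MAIN] PC=2: INC 4 -> ACC=10 [depth=0]
Event 10 (EXEC): [MAIN] PC=3: HALT [depth=0]
Max depth observed: 2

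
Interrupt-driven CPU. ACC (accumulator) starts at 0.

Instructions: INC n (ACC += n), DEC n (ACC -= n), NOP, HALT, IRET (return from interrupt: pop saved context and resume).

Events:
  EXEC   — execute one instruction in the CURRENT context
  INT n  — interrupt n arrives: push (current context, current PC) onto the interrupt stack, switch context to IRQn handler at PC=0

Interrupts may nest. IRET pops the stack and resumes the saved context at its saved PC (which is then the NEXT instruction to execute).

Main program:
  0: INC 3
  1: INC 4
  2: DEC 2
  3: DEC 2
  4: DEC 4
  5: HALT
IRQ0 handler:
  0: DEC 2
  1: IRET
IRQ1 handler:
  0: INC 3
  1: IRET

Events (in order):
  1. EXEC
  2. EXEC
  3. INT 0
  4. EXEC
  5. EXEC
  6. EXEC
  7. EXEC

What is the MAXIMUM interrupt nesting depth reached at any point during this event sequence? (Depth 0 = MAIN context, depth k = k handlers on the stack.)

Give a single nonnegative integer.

Event 1 (EXEC): [MAIN] PC=0: INC 3 -> ACC=3 [depth=0]
Event 2 (EXEC): [MAIN] PC=1: INC 4 -> ACC=7 [depth=0]
Event 3 (INT 0): INT 0 arrives: push (MAIN, PC=2), enter IRQ0 at PC=0 (depth now 1) [depth=1]
Event 4 (EXEC): [IRQ0] PC=0: DEC 2 -> ACC=5 [depth=1]
Event 5 (EXEC): [IRQ0] PC=1: IRET -> resume MAIN at PC=2 (depth now 0) [depth=0]
Event 6 (EXEC): [MAIN] PC=2: DEC 2 -> ACC=3 [depth=0]
Event 7 (EXEC): [MAIN] PC=3: DEC 2 -> ACC=1 [depth=0]
Max depth observed: 1

Answer: 1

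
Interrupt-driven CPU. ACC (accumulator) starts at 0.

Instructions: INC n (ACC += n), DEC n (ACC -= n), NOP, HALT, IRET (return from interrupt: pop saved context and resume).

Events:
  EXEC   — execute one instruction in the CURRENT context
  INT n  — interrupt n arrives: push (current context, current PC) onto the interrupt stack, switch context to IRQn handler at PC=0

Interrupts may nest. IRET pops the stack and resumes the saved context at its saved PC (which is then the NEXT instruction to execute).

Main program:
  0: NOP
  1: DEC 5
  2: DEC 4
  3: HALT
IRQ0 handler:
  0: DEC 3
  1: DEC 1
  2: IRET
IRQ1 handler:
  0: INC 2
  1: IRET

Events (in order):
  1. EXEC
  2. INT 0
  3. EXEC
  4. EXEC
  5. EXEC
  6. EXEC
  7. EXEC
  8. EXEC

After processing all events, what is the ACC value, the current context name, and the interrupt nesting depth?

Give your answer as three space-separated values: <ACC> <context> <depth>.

Event 1 (EXEC): [MAIN] PC=0: NOP
Event 2 (INT 0): INT 0 arrives: push (MAIN, PC=1), enter IRQ0 at PC=0 (depth now 1)
Event 3 (EXEC): [IRQ0] PC=0: DEC 3 -> ACC=-3
Event 4 (EXEC): [IRQ0] PC=1: DEC 1 -> ACC=-4
Event 5 (EXEC): [IRQ0] PC=2: IRET -> resume MAIN at PC=1 (depth now 0)
Event 6 (EXEC): [MAIN] PC=1: DEC 5 -> ACC=-9
Event 7 (EXEC): [MAIN] PC=2: DEC 4 -> ACC=-13
Event 8 (EXEC): [MAIN] PC=3: HALT

Answer: -13 MAIN 0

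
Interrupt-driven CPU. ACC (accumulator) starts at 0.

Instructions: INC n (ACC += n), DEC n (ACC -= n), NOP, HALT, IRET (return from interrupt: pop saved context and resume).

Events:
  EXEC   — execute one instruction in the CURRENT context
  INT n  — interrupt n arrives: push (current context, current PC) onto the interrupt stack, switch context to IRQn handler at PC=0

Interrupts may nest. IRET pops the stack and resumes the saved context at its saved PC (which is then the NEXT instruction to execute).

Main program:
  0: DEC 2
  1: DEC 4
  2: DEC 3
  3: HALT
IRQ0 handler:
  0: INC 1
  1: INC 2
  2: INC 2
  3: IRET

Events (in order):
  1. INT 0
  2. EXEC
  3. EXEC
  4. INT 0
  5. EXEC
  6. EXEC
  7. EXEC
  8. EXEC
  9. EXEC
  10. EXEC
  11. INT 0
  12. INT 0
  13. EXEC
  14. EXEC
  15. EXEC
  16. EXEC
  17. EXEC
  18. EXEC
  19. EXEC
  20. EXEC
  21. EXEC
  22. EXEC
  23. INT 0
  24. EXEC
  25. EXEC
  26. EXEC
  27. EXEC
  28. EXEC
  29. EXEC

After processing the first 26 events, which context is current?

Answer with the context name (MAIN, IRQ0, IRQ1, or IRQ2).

Answer: IRQ0

Derivation:
Event 1 (INT 0): INT 0 arrives: push (MAIN, PC=0), enter IRQ0 at PC=0 (depth now 1)
Event 2 (EXEC): [IRQ0] PC=0: INC 1 -> ACC=1
Event 3 (EXEC): [IRQ0] PC=1: INC 2 -> ACC=3
Event 4 (INT 0): INT 0 arrives: push (IRQ0, PC=2), enter IRQ0 at PC=0 (depth now 2)
Event 5 (EXEC): [IRQ0] PC=0: INC 1 -> ACC=4
Event 6 (EXEC): [IRQ0] PC=1: INC 2 -> ACC=6
Event 7 (EXEC): [IRQ0] PC=2: INC 2 -> ACC=8
Event 8 (EXEC): [IRQ0] PC=3: IRET -> resume IRQ0 at PC=2 (depth now 1)
Event 9 (EXEC): [IRQ0] PC=2: INC 2 -> ACC=10
Event 10 (EXEC): [IRQ0] PC=3: IRET -> resume MAIN at PC=0 (depth now 0)
Event 11 (INT 0): INT 0 arrives: push (MAIN, PC=0), enter IRQ0 at PC=0 (depth now 1)
Event 12 (INT 0): INT 0 arrives: push (IRQ0, PC=0), enter IRQ0 at PC=0 (depth now 2)
Event 13 (EXEC): [IRQ0] PC=0: INC 1 -> ACC=11
Event 14 (EXEC): [IRQ0] PC=1: INC 2 -> ACC=13
Event 15 (EXEC): [IRQ0] PC=2: INC 2 -> ACC=15
Event 16 (EXEC): [IRQ0] PC=3: IRET -> resume IRQ0 at PC=0 (depth now 1)
Event 17 (EXEC): [IRQ0] PC=0: INC 1 -> ACC=16
Event 18 (EXEC): [IRQ0] PC=1: INC 2 -> ACC=18
Event 19 (EXEC): [IRQ0] PC=2: INC 2 -> ACC=20
Event 20 (EXEC): [IRQ0] PC=3: IRET -> resume MAIN at PC=0 (depth now 0)
Event 21 (EXEC): [MAIN] PC=0: DEC 2 -> ACC=18
Event 22 (EXEC): [MAIN] PC=1: DEC 4 -> ACC=14
Event 23 (INT 0): INT 0 arrives: push (MAIN, PC=2), enter IRQ0 at PC=0 (depth now 1)
Event 24 (EXEC): [IRQ0] PC=0: INC 1 -> ACC=15
Event 25 (EXEC): [IRQ0] PC=1: INC 2 -> ACC=17
Event 26 (EXEC): [IRQ0] PC=2: INC 2 -> ACC=19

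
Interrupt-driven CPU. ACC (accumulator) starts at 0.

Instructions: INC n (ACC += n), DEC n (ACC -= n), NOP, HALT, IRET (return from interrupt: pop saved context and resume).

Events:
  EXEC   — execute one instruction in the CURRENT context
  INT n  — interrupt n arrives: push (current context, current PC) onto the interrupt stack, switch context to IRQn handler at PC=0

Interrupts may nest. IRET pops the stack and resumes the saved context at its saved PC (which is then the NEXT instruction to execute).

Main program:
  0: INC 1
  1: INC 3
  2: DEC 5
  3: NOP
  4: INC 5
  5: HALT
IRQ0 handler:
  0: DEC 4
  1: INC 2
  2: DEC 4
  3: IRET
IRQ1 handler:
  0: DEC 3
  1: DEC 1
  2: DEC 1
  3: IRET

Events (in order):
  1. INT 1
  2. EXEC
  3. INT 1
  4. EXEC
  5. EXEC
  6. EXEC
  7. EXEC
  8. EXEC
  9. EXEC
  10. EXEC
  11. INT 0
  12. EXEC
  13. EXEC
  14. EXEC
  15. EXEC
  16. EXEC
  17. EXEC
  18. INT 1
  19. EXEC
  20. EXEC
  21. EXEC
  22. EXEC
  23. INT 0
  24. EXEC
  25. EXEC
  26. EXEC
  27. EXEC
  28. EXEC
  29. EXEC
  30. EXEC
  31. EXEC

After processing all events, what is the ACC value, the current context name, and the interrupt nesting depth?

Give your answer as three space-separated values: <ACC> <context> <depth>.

Answer: -23 MAIN 0

Derivation:
Event 1 (INT 1): INT 1 arrives: push (MAIN, PC=0), enter IRQ1 at PC=0 (depth now 1)
Event 2 (EXEC): [IRQ1] PC=0: DEC 3 -> ACC=-3
Event 3 (INT 1): INT 1 arrives: push (IRQ1, PC=1), enter IRQ1 at PC=0 (depth now 2)
Event 4 (EXEC): [IRQ1] PC=0: DEC 3 -> ACC=-6
Event 5 (EXEC): [IRQ1] PC=1: DEC 1 -> ACC=-7
Event 6 (EXEC): [IRQ1] PC=2: DEC 1 -> ACC=-8
Event 7 (EXEC): [IRQ1] PC=3: IRET -> resume IRQ1 at PC=1 (depth now 1)
Event 8 (EXEC): [IRQ1] PC=1: DEC 1 -> ACC=-9
Event 9 (EXEC): [IRQ1] PC=2: DEC 1 -> ACC=-10
Event 10 (EXEC): [IRQ1] PC=3: IRET -> resume MAIN at PC=0 (depth now 0)
Event 11 (INT 0): INT 0 arrives: push (MAIN, PC=0), enter IRQ0 at PC=0 (depth now 1)
Event 12 (EXEC): [IRQ0] PC=0: DEC 4 -> ACC=-14
Event 13 (EXEC): [IRQ0] PC=1: INC 2 -> ACC=-12
Event 14 (EXEC): [IRQ0] PC=2: DEC 4 -> ACC=-16
Event 15 (EXEC): [IRQ0] PC=3: IRET -> resume MAIN at PC=0 (depth now 0)
Event 16 (EXEC): [MAIN] PC=0: INC 1 -> ACC=-15
Event 17 (EXEC): [MAIN] PC=1: INC 3 -> ACC=-12
Event 18 (INT 1): INT 1 arrives: push (MAIN, PC=2), enter IRQ1 at PC=0 (depth now 1)
Event 19 (EXEC): [IRQ1] PC=0: DEC 3 -> ACC=-15
Event 20 (EXEC): [IRQ1] PC=1: DEC 1 -> ACC=-16
Event 21 (EXEC): [IRQ1] PC=2: DEC 1 -> ACC=-17
Event 22 (EXEC): [IRQ1] PC=3: IRET -> resume MAIN at PC=2 (depth now 0)
Event 23 (INT 0): INT 0 arrives: push (MAIN, PC=2), enter IRQ0 at PC=0 (depth now 1)
Event 24 (EXEC): [IRQ0] PC=0: DEC 4 -> ACC=-21
Event 25 (EXEC): [IRQ0] PC=1: INC 2 -> ACC=-19
Event 26 (EXEC): [IRQ0] PC=2: DEC 4 -> ACC=-23
Event 27 (EXEC): [IRQ0] PC=3: IRET -> resume MAIN at PC=2 (depth now 0)
Event 28 (EXEC): [MAIN] PC=2: DEC 5 -> ACC=-28
Event 29 (EXEC): [MAIN] PC=3: NOP
Event 30 (EXEC): [MAIN] PC=4: INC 5 -> ACC=-23
Event 31 (EXEC): [MAIN] PC=5: HALT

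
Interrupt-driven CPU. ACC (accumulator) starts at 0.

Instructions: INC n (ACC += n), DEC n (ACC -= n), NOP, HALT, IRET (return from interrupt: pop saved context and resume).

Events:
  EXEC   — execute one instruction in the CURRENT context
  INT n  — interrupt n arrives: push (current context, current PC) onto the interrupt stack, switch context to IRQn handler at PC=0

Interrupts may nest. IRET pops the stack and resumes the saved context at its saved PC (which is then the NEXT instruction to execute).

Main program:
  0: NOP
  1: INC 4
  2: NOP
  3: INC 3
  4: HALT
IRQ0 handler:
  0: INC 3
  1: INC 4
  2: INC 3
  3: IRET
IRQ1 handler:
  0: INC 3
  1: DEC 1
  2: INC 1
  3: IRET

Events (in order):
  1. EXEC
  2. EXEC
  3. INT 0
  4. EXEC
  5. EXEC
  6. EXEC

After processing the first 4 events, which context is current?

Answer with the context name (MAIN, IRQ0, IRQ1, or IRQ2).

Event 1 (EXEC): [MAIN] PC=0: NOP
Event 2 (EXEC): [MAIN] PC=1: INC 4 -> ACC=4
Event 3 (INT 0): INT 0 arrives: push (MAIN, PC=2), enter IRQ0 at PC=0 (depth now 1)
Event 4 (EXEC): [IRQ0] PC=0: INC 3 -> ACC=7

Answer: IRQ0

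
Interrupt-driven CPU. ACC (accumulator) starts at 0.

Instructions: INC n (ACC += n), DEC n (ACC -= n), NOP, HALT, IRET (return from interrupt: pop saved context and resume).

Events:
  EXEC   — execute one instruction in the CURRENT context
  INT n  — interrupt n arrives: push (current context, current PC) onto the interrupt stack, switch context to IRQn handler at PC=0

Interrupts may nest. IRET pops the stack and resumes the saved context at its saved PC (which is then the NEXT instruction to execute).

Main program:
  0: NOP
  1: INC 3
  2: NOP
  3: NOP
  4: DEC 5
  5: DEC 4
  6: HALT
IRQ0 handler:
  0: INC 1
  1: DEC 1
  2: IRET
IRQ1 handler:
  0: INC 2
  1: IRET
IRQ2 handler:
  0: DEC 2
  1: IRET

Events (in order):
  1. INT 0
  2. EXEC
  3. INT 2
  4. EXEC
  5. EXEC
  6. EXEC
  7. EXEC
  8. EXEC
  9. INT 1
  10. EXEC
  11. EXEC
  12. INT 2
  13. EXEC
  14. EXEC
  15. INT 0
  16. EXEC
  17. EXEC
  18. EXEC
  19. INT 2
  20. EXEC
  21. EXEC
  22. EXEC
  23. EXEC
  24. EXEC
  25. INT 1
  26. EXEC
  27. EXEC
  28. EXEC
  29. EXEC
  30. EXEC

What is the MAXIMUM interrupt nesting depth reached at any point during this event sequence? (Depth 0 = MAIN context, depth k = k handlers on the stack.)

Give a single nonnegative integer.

Answer: 2

Derivation:
Event 1 (INT 0): INT 0 arrives: push (MAIN, PC=0), enter IRQ0 at PC=0 (depth now 1) [depth=1]
Event 2 (EXEC): [IRQ0] PC=0: INC 1 -> ACC=1 [depth=1]
Event 3 (INT 2): INT 2 arrives: push (IRQ0, PC=1), enter IRQ2 at PC=0 (depth now 2) [depth=2]
Event 4 (EXEC): [IRQ2] PC=0: DEC 2 -> ACC=-1 [depth=2]
Event 5 (EXEC): [IRQ2] PC=1: IRET -> resume IRQ0 at PC=1 (depth now 1) [depth=1]
Event 6 (EXEC): [IRQ0] PC=1: DEC 1 -> ACC=-2 [depth=1]
Event 7 (EXEC): [IRQ0] PC=2: IRET -> resume MAIN at PC=0 (depth now 0) [depth=0]
Event 8 (EXEC): [MAIN] PC=0: NOP [depth=0]
Event 9 (INT 1): INT 1 arrives: push (MAIN, PC=1), enter IRQ1 at PC=0 (depth now 1) [depth=1]
Event 10 (EXEC): [IRQ1] PC=0: INC 2 -> ACC=0 [depth=1]
Event 11 (EXEC): [IRQ1] PC=1: IRET -> resume MAIN at PC=1 (depth now 0) [depth=0]
Event 12 (INT 2): INT 2 arrives: push (MAIN, PC=1), enter IRQ2 at PC=0 (depth now 1) [depth=1]
Event 13 (EXEC): [IRQ2] PC=0: DEC 2 -> ACC=-2 [depth=1]
Event 14 (EXEC): [IRQ2] PC=1: IRET -> resume MAIN at PC=1 (depth now 0) [depth=0]
Event 15 (INT 0): INT 0 arrives: push (MAIN, PC=1), enter IRQ0 at PC=0 (depth now 1) [depth=1]
Event 16 (EXEC): [IRQ0] PC=0: INC 1 -> ACC=-1 [depth=1]
Event 17 (EXEC): [IRQ0] PC=1: DEC 1 -> ACC=-2 [depth=1]
Event 18 (EXEC): [IRQ0] PC=2: IRET -> resume MAIN at PC=1 (depth now 0) [depth=0]
Event 19 (INT 2): INT 2 arrives: push (MAIN, PC=1), enter IRQ2 at PC=0 (depth now 1) [depth=1]
Event 20 (EXEC): [IRQ2] PC=0: DEC 2 -> ACC=-4 [depth=1]
Event 21 (EXEC): [IRQ2] PC=1: IRET -> resume MAIN at PC=1 (depth now 0) [depth=0]
Event 22 (EXEC): [MAIN] PC=1: INC 3 -> ACC=-1 [depth=0]
Event 23 (EXEC): [MAIN] PC=2: NOP [depth=0]
Event 24 (EXEC): [MAIN] PC=3: NOP [depth=0]
Event 25 (INT 1): INT 1 arrives: push (MAIN, PC=4), enter IRQ1 at PC=0 (depth now 1) [depth=1]
Event 26 (EXEC): [IRQ1] PC=0: INC 2 -> ACC=1 [depth=1]
Event 27 (EXEC): [IRQ1] PC=1: IRET -> resume MAIN at PC=4 (depth now 0) [depth=0]
Event 28 (EXEC): [MAIN] PC=4: DEC 5 -> ACC=-4 [depth=0]
Event 29 (EXEC): [MAIN] PC=5: DEC 4 -> ACC=-8 [depth=0]
Event 30 (EXEC): [MAIN] PC=6: HALT [depth=0]
Max depth observed: 2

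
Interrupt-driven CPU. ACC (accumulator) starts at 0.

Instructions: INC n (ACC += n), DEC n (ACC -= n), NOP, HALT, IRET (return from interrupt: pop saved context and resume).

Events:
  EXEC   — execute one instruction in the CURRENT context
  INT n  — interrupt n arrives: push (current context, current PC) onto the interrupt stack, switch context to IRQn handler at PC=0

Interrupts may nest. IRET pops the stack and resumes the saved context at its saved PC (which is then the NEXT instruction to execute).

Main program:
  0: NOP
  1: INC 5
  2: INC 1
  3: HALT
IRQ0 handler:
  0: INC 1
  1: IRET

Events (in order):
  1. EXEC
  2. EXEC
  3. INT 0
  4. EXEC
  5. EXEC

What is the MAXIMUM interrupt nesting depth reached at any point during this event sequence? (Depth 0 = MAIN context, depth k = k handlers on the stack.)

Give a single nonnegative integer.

Answer: 1

Derivation:
Event 1 (EXEC): [MAIN] PC=0: NOP [depth=0]
Event 2 (EXEC): [MAIN] PC=1: INC 5 -> ACC=5 [depth=0]
Event 3 (INT 0): INT 0 arrives: push (MAIN, PC=2), enter IRQ0 at PC=0 (depth now 1) [depth=1]
Event 4 (EXEC): [IRQ0] PC=0: INC 1 -> ACC=6 [depth=1]
Event 5 (EXEC): [IRQ0] PC=1: IRET -> resume MAIN at PC=2 (depth now 0) [depth=0]
Max depth observed: 1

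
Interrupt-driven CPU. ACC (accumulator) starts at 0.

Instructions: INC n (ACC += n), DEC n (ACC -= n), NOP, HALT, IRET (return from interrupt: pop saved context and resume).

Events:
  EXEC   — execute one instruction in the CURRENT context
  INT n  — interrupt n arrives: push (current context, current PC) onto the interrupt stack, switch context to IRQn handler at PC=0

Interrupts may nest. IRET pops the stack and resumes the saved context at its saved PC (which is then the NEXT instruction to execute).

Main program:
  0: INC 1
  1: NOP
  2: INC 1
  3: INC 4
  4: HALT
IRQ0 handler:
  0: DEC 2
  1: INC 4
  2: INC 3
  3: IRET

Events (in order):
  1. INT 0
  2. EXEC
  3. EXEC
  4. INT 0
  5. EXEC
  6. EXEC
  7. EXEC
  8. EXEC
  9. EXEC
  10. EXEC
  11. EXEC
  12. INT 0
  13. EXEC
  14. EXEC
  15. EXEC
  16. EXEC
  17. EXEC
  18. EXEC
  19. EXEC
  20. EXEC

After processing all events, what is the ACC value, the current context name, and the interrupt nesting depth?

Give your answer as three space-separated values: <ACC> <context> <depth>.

Event 1 (INT 0): INT 0 arrives: push (MAIN, PC=0), enter IRQ0 at PC=0 (depth now 1)
Event 2 (EXEC): [IRQ0] PC=0: DEC 2 -> ACC=-2
Event 3 (EXEC): [IRQ0] PC=1: INC 4 -> ACC=2
Event 4 (INT 0): INT 0 arrives: push (IRQ0, PC=2), enter IRQ0 at PC=0 (depth now 2)
Event 5 (EXEC): [IRQ0] PC=0: DEC 2 -> ACC=0
Event 6 (EXEC): [IRQ0] PC=1: INC 4 -> ACC=4
Event 7 (EXEC): [IRQ0] PC=2: INC 3 -> ACC=7
Event 8 (EXEC): [IRQ0] PC=3: IRET -> resume IRQ0 at PC=2 (depth now 1)
Event 9 (EXEC): [IRQ0] PC=2: INC 3 -> ACC=10
Event 10 (EXEC): [IRQ0] PC=3: IRET -> resume MAIN at PC=0 (depth now 0)
Event 11 (EXEC): [MAIN] PC=0: INC 1 -> ACC=11
Event 12 (INT 0): INT 0 arrives: push (MAIN, PC=1), enter IRQ0 at PC=0 (depth now 1)
Event 13 (EXEC): [IRQ0] PC=0: DEC 2 -> ACC=9
Event 14 (EXEC): [IRQ0] PC=1: INC 4 -> ACC=13
Event 15 (EXEC): [IRQ0] PC=2: INC 3 -> ACC=16
Event 16 (EXEC): [IRQ0] PC=3: IRET -> resume MAIN at PC=1 (depth now 0)
Event 17 (EXEC): [MAIN] PC=1: NOP
Event 18 (EXEC): [MAIN] PC=2: INC 1 -> ACC=17
Event 19 (EXEC): [MAIN] PC=3: INC 4 -> ACC=21
Event 20 (EXEC): [MAIN] PC=4: HALT

Answer: 21 MAIN 0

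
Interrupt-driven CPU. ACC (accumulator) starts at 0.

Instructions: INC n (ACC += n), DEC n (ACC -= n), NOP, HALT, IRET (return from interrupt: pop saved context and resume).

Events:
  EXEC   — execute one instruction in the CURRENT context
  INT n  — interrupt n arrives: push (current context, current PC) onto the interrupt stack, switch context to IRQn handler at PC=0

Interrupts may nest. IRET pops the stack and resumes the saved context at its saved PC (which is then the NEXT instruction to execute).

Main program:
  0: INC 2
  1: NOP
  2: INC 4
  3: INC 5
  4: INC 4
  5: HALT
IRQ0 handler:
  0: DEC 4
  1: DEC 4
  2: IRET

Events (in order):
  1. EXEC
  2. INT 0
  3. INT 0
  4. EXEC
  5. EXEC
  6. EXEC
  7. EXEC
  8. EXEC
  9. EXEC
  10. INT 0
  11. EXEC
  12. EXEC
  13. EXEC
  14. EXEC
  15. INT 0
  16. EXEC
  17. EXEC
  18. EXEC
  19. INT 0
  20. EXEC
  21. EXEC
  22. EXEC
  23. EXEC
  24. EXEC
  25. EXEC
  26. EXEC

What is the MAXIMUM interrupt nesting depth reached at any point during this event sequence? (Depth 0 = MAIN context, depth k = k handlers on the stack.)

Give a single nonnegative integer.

Answer: 2

Derivation:
Event 1 (EXEC): [MAIN] PC=0: INC 2 -> ACC=2 [depth=0]
Event 2 (INT 0): INT 0 arrives: push (MAIN, PC=1), enter IRQ0 at PC=0 (depth now 1) [depth=1]
Event 3 (INT 0): INT 0 arrives: push (IRQ0, PC=0), enter IRQ0 at PC=0 (depth now 2) [depth=2]
Event 4 (EXEC): [IRQ0] PC=0: DEC 4 -> ACC=-2 [depth=2]
Event 5 (EXEC): [IRQ0] PC=1: DEC 4 -> ACC=-6 [depth=2]
Event 6 (EXEC): [IRQ0] PC=2: IRET -> resume IRQ0 at PC=0 (depth now 1) [depth=1]
Event 7 (EXEC): [IRQ0] PC=0: DEC 4 -> ACC=-10 [depth=1]
Event 8 (EXEC): [IRQ0] PC=1: DEC 4 -> ACC=-14 [depth=1]
Event 9 (EXEC): [IRQ0] PC=2: IRET -> resume MAIN at PC=1 (depth now 0) [depth=0]
Event 10 (INT 0): INT 0 arrives: push (MAIN, PC=1), enter IRQ0 at PC=0 (depth now 1) [depth=1]
Event 11 (EXEC): [IRQ0] PC=0: DEC 4 -> ACC=-18 [depth=1]
Event 12 (EXEC): [IRQ0] PC=1: DEC 4 -> ACC=-22 [depth=1]
Event 13 (EXEC): [IRQ0] PC=2: IRET -> resume MAIN at PC=1 (depth now 0) [depth=0]
Event 14 (EXEC): [MAIN] PC=1: NOP [depth=0]
Event 15 (INT 0): INT 0 arrives: push (MAIN, PC=2), enter IRQ0 at PC=0 (depth now 1) [depth=1]
Event 16 (EXEC): [IRQ0] PC=0: DEC 4 -> ACC=-26 [depth=1]
Event 17 (EXEC): [IRQ0] PC=1: DEC 4 -> ACC=-30 [depth=1]
Event 18 (EXEC): [IRQ0] PC=2: IRET -> resume MAIN at PC=2 (depth now 0) [depth=0]
Event 19 (INT 0): INT 0 arrives: push (MAIN, PC=2), enter IRQ0 at PC=0 (depth now 1) [depth=1]
Event 20 (EXEC): [IRQ0] PC=0: DEC 4 -> ACC=-34 [depth=1]
Event 21 (EXEC): [IRQ0] PC=1: DEC 4 -> ACC=-38 [depth=1]
Event 22 (EXEC): [IRQ0] PC=2: IRET -> resume MAIN at PC=2 (depth now 0) [depth=0]
Event 23 (EXEC): [MAIN] PC=2: INC 4 -> ACC=-34 [depth=0]
Event 24 (EXEC): [MAIN] PC=3: INC 5 -> ACC=-29 [depth=0]
Event 25 (EXEC): [MAIN] PC=4: INC 4 -> ACC=-25 [depth=0]
Event 26 (EXEC): [MAIN] PC=5: HALT [depth=0]
Max depth observed: 2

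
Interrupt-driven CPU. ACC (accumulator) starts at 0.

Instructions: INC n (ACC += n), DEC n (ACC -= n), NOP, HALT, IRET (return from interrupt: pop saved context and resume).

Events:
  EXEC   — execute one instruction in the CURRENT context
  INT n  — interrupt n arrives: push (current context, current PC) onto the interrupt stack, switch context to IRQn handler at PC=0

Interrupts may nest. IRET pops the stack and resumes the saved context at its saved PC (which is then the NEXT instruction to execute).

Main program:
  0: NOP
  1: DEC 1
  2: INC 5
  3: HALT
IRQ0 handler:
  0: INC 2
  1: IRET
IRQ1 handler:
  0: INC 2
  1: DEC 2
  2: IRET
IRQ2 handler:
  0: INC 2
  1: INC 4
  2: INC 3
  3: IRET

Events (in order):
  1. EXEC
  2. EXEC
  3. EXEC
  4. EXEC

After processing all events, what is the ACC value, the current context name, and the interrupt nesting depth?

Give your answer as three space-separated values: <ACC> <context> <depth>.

Event 1 (EXEC): [MAIN] PC=0: NOP
Event 2 (EXEC): [MAIN] PC=1: DEC 1 -> ACC=-1
Event 3 (EXEC): [MAIN] PC=2: INC 5 -> ACC=4
Event 4 (EXEC): [MAIN] PC=3: HALT

Answer: 4 MAIN 0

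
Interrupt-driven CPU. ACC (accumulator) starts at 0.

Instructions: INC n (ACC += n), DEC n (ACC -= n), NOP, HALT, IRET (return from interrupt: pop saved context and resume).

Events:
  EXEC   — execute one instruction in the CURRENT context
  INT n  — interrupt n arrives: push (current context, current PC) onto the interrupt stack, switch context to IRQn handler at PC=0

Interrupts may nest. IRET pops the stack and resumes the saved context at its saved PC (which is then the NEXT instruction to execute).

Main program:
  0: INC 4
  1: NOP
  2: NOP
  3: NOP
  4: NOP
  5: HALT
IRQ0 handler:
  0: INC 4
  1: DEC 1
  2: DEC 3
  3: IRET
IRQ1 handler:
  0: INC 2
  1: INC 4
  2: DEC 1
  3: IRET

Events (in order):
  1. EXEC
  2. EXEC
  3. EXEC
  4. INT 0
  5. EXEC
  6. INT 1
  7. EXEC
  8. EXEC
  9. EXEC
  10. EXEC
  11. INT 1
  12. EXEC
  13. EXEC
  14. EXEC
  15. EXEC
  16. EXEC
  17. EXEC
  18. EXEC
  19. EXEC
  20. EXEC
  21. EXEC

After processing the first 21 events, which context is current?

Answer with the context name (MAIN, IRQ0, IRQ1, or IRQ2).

Answer: MAIN

Derivation:
Event 1 (EXEC): [MAIN] PC=0: INC 4 -> ACC=4
Event 2 (EXEC): [MAIN] PC=1: NOP
Event 3 (EXEC): [MAIN] PC=2: NOP
Event 4 (INT 0): INT 0 arrives: push (MAIN, PC=3), enter IRQ0 at PC=0 (depth now 1)
Event 5 (EXEC): [IRQ0] PC=0: INC 4 -> ACC=8
Event 6 (INT 1): INT 1 arrives: push (IRQ0, PC=1), enter IRQ1 at PC=0 (depth now 2)
Event 7 (EXEC): [IRQ1] PC=0: INC 2 -> ACC=10
Event 8 (EXEC): [IRQ1] PC=1: INC 4 -> ACC=14
Event 9 (EXEC): [IRQ1] PC=2: DEC 1 -> ACC=13
Event 10 (EXEC): [IRQ1] PC=3: IRET -> resume IRQ0 at PC=1 (depth now 1)
Event 11 (INT 1): INT 1 arrives: push (IRQ0, PC=1), enter IRQ1 at PC=0 (depth now 2)
Event 12 (EXEC): [IRQ1] PC=0: INC 2 -> ACC=15
Event 13 (EXEC): [IRQ1] PC=1: INC 4 -> ACC=19
Event 14 (EXEC): [IRQ1] PC=2: DEC 1 -> ACC=18
Event 15 (EXEC): [IRQ1] PC=3: IRET -> resume IRQ0 at PC=1 (depth now 1)
Event 16 (EXEC): [IRQ0] PC=1: DEC 1 -> ACC=17
Event 17 (EXEC): [IRQ0] PC=2: DEC 3 -> ACC=14
Event 18 (EXEC): [IRQ0] PC=3: IRET -> resume MAIN at PC=3 (depth now 0)
Event 19 (EXEC): [MAIN] PC=3: NOP
Event 20 (EXEC): [MAIN] PC=4: NOP
Event 21 (EXEC): [MAIN] PC=5: HALT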